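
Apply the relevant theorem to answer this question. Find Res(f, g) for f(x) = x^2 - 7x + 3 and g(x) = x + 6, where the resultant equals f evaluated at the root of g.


For Res(f, x - c), we evaluate f at x = c.
f(-6) = (-6)^2 - 7*(-6) + 3
= 36 + 42 + 3
= 78 + 3 = 81
Res(f, g) = 81

81


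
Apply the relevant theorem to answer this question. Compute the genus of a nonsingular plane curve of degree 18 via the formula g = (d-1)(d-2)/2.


Using the genus formula for smooth plane curves:
g = (d-1)(d-2)/2
g = (18-1)(18-2)/2
g = 17*16/2
g = 272/2 = 136

136


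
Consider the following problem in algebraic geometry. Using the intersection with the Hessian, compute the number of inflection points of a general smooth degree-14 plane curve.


For a general smooth plane curve C of degree d, the inflection points are
the intersection of C with its Hessian curve, which has degree 3(d-2).
By Bezout, the total intersection number is d * 3(d-2) = 14 * 36 = 504.
For a general curve every flex is ordinary, so each contributes
multiplicity 1 to C·Hess(C), and the number of distinct inflection
points is 3d(d-2).
Inflection points = 3*14*(14-2) = 3*14*12 = 504

504


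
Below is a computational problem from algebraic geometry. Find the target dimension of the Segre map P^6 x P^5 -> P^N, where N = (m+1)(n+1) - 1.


The Segre embedding maps P^m x P^n into P^N via
all products of coordinates from each factor.
N = (m+1)(n+1) - 1
N = (6+1)(5+1) - 1
N = 7*6 - 1
N = 42 - 1 = 41

41


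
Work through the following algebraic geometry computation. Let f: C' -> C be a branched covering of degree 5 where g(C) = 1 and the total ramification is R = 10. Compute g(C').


Riemann-Hurwitz formula: 2g' - 2 = d(2g - 2) + R
Given: d = 5, g = 1, R = 10
2g' - 2 = 5*(2*1 - 2) + 10
2g' - 2 = 5*0 + 10
2g' - 2 = 0 + 10 = 10
2g' = 12
g' = 6

6


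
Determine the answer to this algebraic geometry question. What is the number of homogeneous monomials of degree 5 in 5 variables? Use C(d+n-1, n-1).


The number of degree-5 monomials in 5 variables is C(d+n-1, n-1).
= C(5+5-1, 5-1) = C(9, 4)
= 126

126


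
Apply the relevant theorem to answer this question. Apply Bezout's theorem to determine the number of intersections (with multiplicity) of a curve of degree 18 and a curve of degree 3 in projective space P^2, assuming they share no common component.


Bezout's theorem states the intersection count equals the product of degrees.
Intersection count = 18 * 3 = 54

54


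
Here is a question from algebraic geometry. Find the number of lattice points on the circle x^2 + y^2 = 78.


Systematically check integer values of x where x^2 <= 78.
For each valid x, check if 78 - x^2 is a perfect square.
Total integer solutions found: 0

0


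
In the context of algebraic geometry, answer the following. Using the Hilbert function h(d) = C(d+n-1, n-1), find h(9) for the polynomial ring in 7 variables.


The Hilbert function for the polynomial ring in 7 variables is:
h(d) = C(d+n-1, n-1)
h(9) = C(9+7-1, 7-1) = C(15, 6)
= 15! / (6! * 9!)
= 5005

5005


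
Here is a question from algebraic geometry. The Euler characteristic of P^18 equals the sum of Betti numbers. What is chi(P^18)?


The complex projective space P^18 has one cell in each even real dimension 0, 2, ..., 36.
The cohomology groups are H^{2k}(P^18) = Z for k = 0,...,18, and 0 otherwise.
Euler characteristic = sum of Betti numbers = 1 per even-dimensional cohomology group.
chi(P^18) = 18 + 1 = 19

19


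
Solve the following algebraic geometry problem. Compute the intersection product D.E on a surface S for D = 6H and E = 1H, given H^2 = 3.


Using bilinearity of the intersection pairing on a surface S:
(aH).(bH) = ab * (H.H)
We have H^2 = 3.
D.E = (6H).(1H) = 6*1*3
= 6*3
= 18

18


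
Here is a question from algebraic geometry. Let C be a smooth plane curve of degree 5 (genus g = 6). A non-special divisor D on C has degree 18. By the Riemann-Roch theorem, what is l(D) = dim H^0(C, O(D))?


First, compute the genus of a smooth plane curve of degree 5:
g = (d-1)(d-2)/2 = (5-1)(5-2)/2 = 6
For a non-special divisor D (i.e., h^1(D) = 0), Riemann-Roch gives:
l(D) = deg(D) - g + 1
Since deg(D) = 18 >= 2g - 1 = 11, D is non-special.
l(D) = 18 - 6 + 1 = 13

13


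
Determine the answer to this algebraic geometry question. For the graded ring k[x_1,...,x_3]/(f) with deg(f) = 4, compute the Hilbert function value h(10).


For R = k[x_1,...,x_n]/(f) with f homogeneous of degree e:
The Hilbert series is (1 - t^e)/(1 - t)^n.
So h(d) = C(d+n-1, n-1) - C(d-e+n-1, n-1) for d >= e.
With n=3, e=4, d=10:
C(10+3-1, 3-1) = C(12, 2) = 66
C(10-4+3-1, 3-1) = C(8, 2) = 28
h(10) = 66 - 28 = 38

38


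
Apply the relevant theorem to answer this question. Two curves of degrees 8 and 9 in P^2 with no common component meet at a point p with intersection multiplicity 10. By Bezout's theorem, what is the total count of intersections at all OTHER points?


By Bezout's theorem, the total intersection number is d1 * d2.
Total = 8 * 9 = 72
Intersection multiplicity at p = 10
Remaining intersections = 72 - 10 = 62

62


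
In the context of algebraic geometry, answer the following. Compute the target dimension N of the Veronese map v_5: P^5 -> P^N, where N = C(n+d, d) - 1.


The Veronese embedding v_d: P^n -> P^N maps each point to all
degree-d monomials in n+1 homogeneous coordinates.
N = C(n+d, d) - 1
N = C(5+5, 5) - 1
N = C(10, 5) - 1
C(10, 5) = 252
N = 252 - 1 = 251

251


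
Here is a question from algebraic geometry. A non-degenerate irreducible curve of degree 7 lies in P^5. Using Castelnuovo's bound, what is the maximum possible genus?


Castelnuovo's bound: write d - 1 = m(r-1) + epsilon with 0 <= epsilon < r-1.
d - 1 = 7 - 1 = 6
r - 1 = 5 - 1 = 4
6 = 1*4 + 2, so m = 1, epsilon = 2
pi(d, r) = m(m-1)(r-1)/2 + m*epsilon
= 1*0*4/2 + 1*2
= 0/2 + 2
= 0 + 2 = 2

2


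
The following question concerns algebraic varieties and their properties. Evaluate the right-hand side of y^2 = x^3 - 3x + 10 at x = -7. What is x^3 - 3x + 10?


Compute x^3 - 3x + 10 at x = -7:
x^3 = (-7)^3 = -343
(-3)*x = (-3)*(-7) = 21
Sum: -343 + 21 + 10 = -312

-312


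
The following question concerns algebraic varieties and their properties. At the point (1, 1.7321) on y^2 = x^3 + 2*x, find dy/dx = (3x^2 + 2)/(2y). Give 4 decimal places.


Using implicit differentiation of y^2 = x^3 + 2*x:
2y * dy/dx = 3x^2 + 2
dy/dx = (3x^2 + 2)/(2y)
Numerator: 3*1^2 + 2 = 5
Denominator: 2*1.7321 = 3.4642
dy/dx = 5/3.4642 = 1.4433

1.4433


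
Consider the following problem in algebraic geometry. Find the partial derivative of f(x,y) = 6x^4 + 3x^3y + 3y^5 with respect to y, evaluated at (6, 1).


df/dy = 3*x^3 + 5*3*y^4
At (6,1): 3*6^3 + 5*3*1^4
= 648 + 15
= 663

663


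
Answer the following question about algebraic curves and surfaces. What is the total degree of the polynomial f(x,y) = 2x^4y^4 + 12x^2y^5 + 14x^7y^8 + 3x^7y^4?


Examine each term for its total degree (sum of exponents).
  Term '2x^4y^4' has total degree 4+4 = 8.
  Term '12x^2y^5' has total degree 2+5 = 7.
  Term '14x^7y^8' has total degree 7+8 = 15.
  Term '3x^7y^4' has total degree 7+4 = 11.
The maximum total degree among all terms is 15.

15


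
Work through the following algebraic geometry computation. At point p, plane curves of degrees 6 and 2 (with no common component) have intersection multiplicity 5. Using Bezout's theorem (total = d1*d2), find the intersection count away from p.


By Bezout's theorem, the total intersection number is d1 * d2.
Total = 6 * 2 = 12
Intersection multiplicity at p = 5
Remaining intersections = 12 - 5 = 7

7


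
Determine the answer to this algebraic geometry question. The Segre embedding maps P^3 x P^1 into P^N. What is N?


The Segre embedding maps P^m x P^n into P^N via
all products of coordinates from each factor.
N = (m+1)(n+1) - 1
N = (3+1)(1+1) - 1
N = 4*2 - 1
N = 8 - 1 = 7

7


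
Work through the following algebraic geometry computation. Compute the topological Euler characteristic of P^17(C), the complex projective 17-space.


The complex projective space P^17 has one cell in each even real dimension 0, 2, ..., 34.
The cohomology groups are H^{2k}(P^17) = Z for k = 0,...,17, and 0 otherwise.
Euler characteristic = sum of Betti numbers = 1 per even-dimensional cohomology group.
chi(P^17) = 17 + 1 = 18

18


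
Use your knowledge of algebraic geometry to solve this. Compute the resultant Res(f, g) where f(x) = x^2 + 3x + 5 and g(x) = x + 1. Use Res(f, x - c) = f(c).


For Res(f, x - c), we evaluate f at x = c.
f(-1) = (-1)^2 + 3*(-1) + 5
= 1 - 3 + 5
= -2 + 5 = 3
Res(f, g) = 3

3


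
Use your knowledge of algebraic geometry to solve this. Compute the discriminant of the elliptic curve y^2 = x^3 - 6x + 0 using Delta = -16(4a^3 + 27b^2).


Compute each component:
4a^3 = 4*(-6)^3 = 4*(-216) = -864
27b^2 = 27*0^2 = 27*0 = 0
4a^3 + 27b^2 = -864 + 0 = -864
Delta = -16*(-864) = 13824

13824


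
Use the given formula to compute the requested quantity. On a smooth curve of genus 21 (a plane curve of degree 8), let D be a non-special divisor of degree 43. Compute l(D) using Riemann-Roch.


First, compute the genus of a smooth plane curve of degree 8:
g = (d-1)(d-2)/2 = (8-1)(8-2)/2 = 21
For a non-special divisor D (i.e., h^1(D) = 0), Riemann-Roch gives:
l(D) = deg(D) - g + 1
Since deg(D) = 43 >= 2g - 1 = 41, D is non-special.
l(D) = 43 - 21 + 1 = 23

23


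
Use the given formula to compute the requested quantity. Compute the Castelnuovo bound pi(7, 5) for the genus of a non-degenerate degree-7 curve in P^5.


Castelnuovo's bound: write d - 1 = m(r-1) + epsilon with 0 <= epsilon < r-1.
d - 1 = 7 - 1 = 6
r - 1 = 5 - 1 = 4
6 = 1*4 + 2, so m = 1, epsilon = 2
pi(d, r) = m(m-1)(r-1)/2 + m*epsilon
= 1*0*4/2 + 1*2
= 0/2 + 2
= 0 + 2 = 2

2


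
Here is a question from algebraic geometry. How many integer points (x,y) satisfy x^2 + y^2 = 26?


Systematically check integer values of x where x^2 <= 26.
For each valid x, check if 26 - x^2 is a perfect square.
x=1: 26 - 1 = 25, sqrt = 5 (valid)
x=5: 26 - 25 = 1, sqrt = 1 (valid)
Total integer solutions found: 8

8


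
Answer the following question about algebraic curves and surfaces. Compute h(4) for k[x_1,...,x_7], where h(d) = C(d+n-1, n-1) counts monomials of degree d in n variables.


The Hilbert function for the polynomial ring in 7 variables is:
h(d) = C(d+n-1, n-1)
h(4) = C(4+7-1, 7-1) = C(10, 6)
= 10! / (6! * 4!)
= 210

210


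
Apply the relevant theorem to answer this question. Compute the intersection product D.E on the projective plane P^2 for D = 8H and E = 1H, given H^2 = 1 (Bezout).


Using bilinearity of the intersection pairing on the projective plane P^2:
(aH).(bH) = ab * (H.H)
We have H^2 = 1 (Bezout).
D.E = (8H).(1H) = 8*1*1
= 8*1
= 8

8


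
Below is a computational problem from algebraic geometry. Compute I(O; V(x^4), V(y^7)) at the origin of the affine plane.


The intersection multiplicity of V(x^a) and V(y^b) at the origin is:
I(O; V(x^4), V(y^7)) = dim_k(k[x,y]/(x^4, y^7))
A basis for k[x,y]/(x^4, y^7) is the set of monomials x^i * y^j
where 0 <= i < 4 and 0 <= j < 7.
The number of such monomials is 4 * 7 = 28

28


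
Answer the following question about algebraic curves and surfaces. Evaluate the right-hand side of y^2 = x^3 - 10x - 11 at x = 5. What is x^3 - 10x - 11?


Compute x^3 - 10x - 11 at x = 5:
x^3 = 5^3 = 125
(-10)*x = (-10)*5 = -50
Sum: 125 - 50 - 11 = 64

64


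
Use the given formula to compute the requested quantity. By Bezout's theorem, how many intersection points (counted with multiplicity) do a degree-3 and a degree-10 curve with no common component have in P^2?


Bezout's theorem states the intersection count equals the product of degrees.
Intersection count = 3 * 10 = 30

30


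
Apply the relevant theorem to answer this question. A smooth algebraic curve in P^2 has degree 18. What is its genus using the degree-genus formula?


Using the genus formula for smooth plane curves:
g = (d-1)(d-2)/2
g = (18-1)(18-2)/2
g = 17*16/2
g = 272/2 = 136

136


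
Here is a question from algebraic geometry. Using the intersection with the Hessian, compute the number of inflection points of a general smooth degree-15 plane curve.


For a general smooth plane curve C of degree d, the inflection points are
the intersection of C with its Hessian curve, which has degree 3(d-2).
By Bezout, the total intersection number is d * 3(d-2) = 15 * 39 = 585.
For a general curve every flex is ordinary, so each contributes
multiplicity 1 to C·Hess(C), and the number of distinct inflection
points is 3d(d-2).
Inflection points = 3*15*(15-2) = 3*15*13 = 585

585


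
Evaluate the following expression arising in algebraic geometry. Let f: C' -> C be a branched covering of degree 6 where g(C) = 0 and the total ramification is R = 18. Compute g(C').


Riemann-Hurwitz formula: 2g' - 2 = d(2g - 2) + R
Given: d = 6, g = 0, R = 18
2g' - 2 = 6*(2*0 - 2) + 18
2g' - 2 = 6*(-2) + 18
2g' - 2 = -12 + 18 = 6
2g' = 8
g' = 4

4


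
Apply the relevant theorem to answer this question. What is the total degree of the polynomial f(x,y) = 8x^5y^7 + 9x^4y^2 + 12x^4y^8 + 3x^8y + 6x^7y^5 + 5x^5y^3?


Examine each term for its total degree (sum of exponents).
  Term '8x^5y^7' has total degree 5+7 = 12.
  Term '9x^4y^2' has total degree 4+2 = 6.
  Term '12x^4y^8' has total degree 4+8 = 12.
  Term '3x^8y' has total degree 8+1 = 9.
  Term '6x^7y^5' has total degree 7+5 = 12.
  Term '5x^5y^3' has total degree 5+3 = 8.
The maximum total degree among all terms is 12.

12


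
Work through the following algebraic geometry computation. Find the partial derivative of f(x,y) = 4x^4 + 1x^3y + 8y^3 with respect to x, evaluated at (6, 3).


df/dx = 4*4*x^3 + 3*1*x^2*y
At (6,3): 4*4*6^3 + 3*1*6^2*3
= 3456 + 324
= 3780

3780


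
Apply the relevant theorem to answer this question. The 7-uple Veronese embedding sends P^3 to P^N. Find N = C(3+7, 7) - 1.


The Veronese embedding v_d: P^n -> P^N maps each point to all
degree-d monomials in n+1 homogeneous coordinates.
N = C(n+d, d) - 1
N = C(3+7, 7) - 1
N = C(10, 7) - 1
C(10, 7) = 120
N = 120 - 1 = 119

119


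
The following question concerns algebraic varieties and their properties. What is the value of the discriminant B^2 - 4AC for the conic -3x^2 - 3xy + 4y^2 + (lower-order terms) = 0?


The discriminant of a conic Ax^2 + Bxy + Cy^2 + ... = 0 is B^2 - 4AC.
B^2 = (-3)^2 = 9
4AC = 4*(-3)*4 = -48
Discriminant = 9 + 48 = 57

57


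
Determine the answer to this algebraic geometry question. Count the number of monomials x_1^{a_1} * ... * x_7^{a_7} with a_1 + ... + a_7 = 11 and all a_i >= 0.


The number of degree-11 monomials in 7 variables is C(d+n-1, n-1).
= C(11+7-1, 7-1) = C(17, 6)
= 12376

12376


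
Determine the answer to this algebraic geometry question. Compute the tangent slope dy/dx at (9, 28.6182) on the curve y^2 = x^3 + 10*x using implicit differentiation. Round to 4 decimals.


Using implicit differentiation of y^2 = x^3 + 10*x:
2y * dy/dx = 3x^2 + 10
dy/dx = (3x^2 + 10)/(2y)
Numerator: 3*9^2 + 10 = 253
Denominator: 2*28.6182 = 57.2364
dy/dx = 253/57.2364 = 4.4203

4.4203


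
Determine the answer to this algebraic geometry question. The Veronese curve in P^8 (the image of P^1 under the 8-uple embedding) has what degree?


The rational normal curve in P^8 is the image of P^1 under the 8-uple Veronese.
A general hyperplane in P^8 pulls back to a degree-8 form on P^1, which has 8 zeros,
so the curve meets a general hyperplane in 8 points. Degree = 8.

8


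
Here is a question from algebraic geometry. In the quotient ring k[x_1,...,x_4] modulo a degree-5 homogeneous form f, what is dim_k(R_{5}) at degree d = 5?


For R = k[x_1,...,x_n]/(f) with f homogeneous of degree e:
The Hilbert series is (1 - t^e)/(1 - t)^n.
So h(d) = C(d+n-1, n-1) - C(d-e+n-1, n-1) for d >= e.
With n=4, e=5, d=5:
C(5+4-1, 4-1) = C(8, 3) = 56
C(5-5+4-1, 4-1) = C(3, 3) = 1
h(5) = 56 - 1 = 55

55


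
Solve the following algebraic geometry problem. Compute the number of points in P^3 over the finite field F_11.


P^3(F_11) has (q^(n+1) - 1)/(q - 1) points.
= 11^3 + 11^2 + 11^1 + 11^0
= 1331 + 121 + 11 + 1
= 1464

1464


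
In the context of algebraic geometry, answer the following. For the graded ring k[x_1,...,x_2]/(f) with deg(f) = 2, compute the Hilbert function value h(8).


For R = k[x_1,...,x_n]/(f) with f homogeneous of degree e:
The Hilbert series is (1 - t^e)/(1 - t)^n.
So h(d) = C(d+n-1, n-1) - C(d-e+n-1, n-1) for d >= e.
With n=2, e=2, d=8:
C(8+2-1, 2-1) = C(9, 1) = 9
C(8-2+2-1, 2-1) = C(7, 1) = 7
h(8) = 9 - 7 = 2

2


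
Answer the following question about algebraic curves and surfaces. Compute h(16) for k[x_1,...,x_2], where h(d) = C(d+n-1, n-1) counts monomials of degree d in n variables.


The Hilbert function for the polynomial ring in 2 variables is:
h(d) = C(d+n-1, n-1)
h(16) = C(16+2-1, 2-1) = C(17, 1)
= 17! / (1! * 16!)
= 17

17


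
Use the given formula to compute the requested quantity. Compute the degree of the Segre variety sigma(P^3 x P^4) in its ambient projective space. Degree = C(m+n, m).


The degree of the Segre variety P^3 x P^4 is C(m+n, m).
= C(7, 3)
= 35

35


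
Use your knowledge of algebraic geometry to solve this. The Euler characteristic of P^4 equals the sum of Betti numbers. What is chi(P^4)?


The complex projective space P^4 has one cell in each even real dimension 0, 2, ..., 8.
The cohomology groups are H^{2k}(P^4) = Z for k = 0,...,4, and 0 otherwise.
Euler characteristic = sum of Betti numbers = 1 per even-dimensional cohomology group.
chi(P^4) = 4 + 1 = 5

5


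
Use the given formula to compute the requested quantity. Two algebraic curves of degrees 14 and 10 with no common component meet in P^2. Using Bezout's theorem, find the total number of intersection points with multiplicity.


Bezout's theorem states the intersection count equals the product of degrees.
Intersection count = 14 * 10 = 140

140


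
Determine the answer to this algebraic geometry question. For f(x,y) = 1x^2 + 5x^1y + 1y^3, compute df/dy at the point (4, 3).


df/dy = 5*x^1 + 3*1*y^2
At (4,3): 5*4^1 + 3*1*3^2
= 20 + 27
= 47

47


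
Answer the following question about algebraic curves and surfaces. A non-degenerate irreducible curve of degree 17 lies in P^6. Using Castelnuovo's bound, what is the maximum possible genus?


Castelnuovo's bound: write d - 1 = m(r-1) + epsilon with 0 <= epsilon < r-1.
d - 1 = 17 - 1 = 16
r - 1 = 6 - 1 = 5
16 = 3*5 + 1, so m = 3, epsilon = 1
pi(d, r) = m(m-1)(r-1)/2 + m*epsilon
= 3*2*5/2 + 3*1
= 30/2 + 3
= 15 + 3 = 18

18


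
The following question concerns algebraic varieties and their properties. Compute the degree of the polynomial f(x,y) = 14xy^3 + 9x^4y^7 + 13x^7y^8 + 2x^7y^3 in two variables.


Examine each term for its total degree (sum of exponents).
  Term '14xy^3' has total degree 1+3 = 4.
  Term '9x^4y^7' has total degree 4+7 = 11.
  Term '13x^7y^8' has total degree 7+8 = 15.
  Term '2x^7y^3' has total degree 7+3 = 10.
The maximum total degree among all terms is 15.

15


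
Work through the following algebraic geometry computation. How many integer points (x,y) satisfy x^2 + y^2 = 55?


Systematically check integer values of x where x^2 <= 55.
For each valid x, check if 55 - x^2 is a perfect square.
Total integer solutions found: 0

0


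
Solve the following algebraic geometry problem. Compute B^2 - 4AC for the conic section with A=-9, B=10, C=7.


The discriminant of a conic Ax^2 + Bxy + Cy^2 + ... = 0 is B^2 - 4AC.
B^2 = 10^2 = 100
4AC = 4*(-9)*7 = -252
Discriminant = 100 + 252 = 352

352


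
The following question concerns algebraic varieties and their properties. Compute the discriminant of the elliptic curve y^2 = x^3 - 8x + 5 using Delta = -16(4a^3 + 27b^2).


Compute each component:
4a^3 = 4*(-8)^3 = 4*(-512) = -2048
27b^2 = 27*5^2 = 27*25 = 675
4a^3 + 27b^2 = -2048 + 675 = -1373
Delta = -16*(-1373) = 21968

21968


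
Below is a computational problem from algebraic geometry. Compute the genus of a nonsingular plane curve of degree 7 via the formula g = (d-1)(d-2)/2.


Using the genus formula for smooth plane curves:
g = (d-1)(d-2)/2
g = (7-1)(7-2)/2
g = 6*5/2
g = 30/2 = 15

15


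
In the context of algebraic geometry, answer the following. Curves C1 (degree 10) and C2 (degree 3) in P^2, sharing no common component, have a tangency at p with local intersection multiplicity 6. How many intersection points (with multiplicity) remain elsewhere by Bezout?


By Bezout's theorem, the total intersection number is d1 * d2.
Total = 10 * 3 = 30
Intersection multiplicity at p = 6
Remaining intersections = 30 - 6 = 24

24


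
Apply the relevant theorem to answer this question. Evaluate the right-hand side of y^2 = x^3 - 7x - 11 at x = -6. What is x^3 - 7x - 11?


Compute x^3 - 7x - 11 at x = -6:
x^3 = (-6)^3 = -216
(-7)*x = (-7)*(-6) = 42
Sum: -216 + 42 - 11 = -185

-185


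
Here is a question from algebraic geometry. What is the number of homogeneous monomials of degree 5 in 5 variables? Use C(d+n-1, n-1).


The number of degree-5 monomials in 5 variables is C(d+n-1, n-1).
= C(5+5-1, 5-1) = C(9, 4)
= 126

126


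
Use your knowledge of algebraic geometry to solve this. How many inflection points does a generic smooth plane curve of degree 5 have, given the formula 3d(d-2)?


For a general smooth plane curve C of degree d, the inflection points are
the intersection of C with its Hessian curve, which has degree 3(d-2).
By Bezout, the total intersection number is d * 3(d-2) = 5 * 9 = 45.
For a general curve every flex is ordinary, so each contributes
multiplicity 1 to C·Hess(C), and the number of distinct inflection
points is 3d(d-2).
Inflection points = 3*5*(5-2) = 3*5*3 = 45

45


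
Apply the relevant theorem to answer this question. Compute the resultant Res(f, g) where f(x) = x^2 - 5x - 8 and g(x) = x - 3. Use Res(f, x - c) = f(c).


For Res(f, x - c), we evaluate f at x = c.
f(3) = 3^2 - 5*3 - 8
= 9 - 15 - 8
= -6 - 8 = -14
Res(f, g) = -14

-14


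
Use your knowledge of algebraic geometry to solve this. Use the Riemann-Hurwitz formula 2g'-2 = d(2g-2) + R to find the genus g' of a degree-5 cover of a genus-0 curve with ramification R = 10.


Riemann-Hurwitz formula: 2g' - 2 = d(2g - 2) + R
Given: d = 5, g = 0, R = 10
2g' - 2 = 5*(2*0 - 2) + 10
2g' - 2 = 5*(-2) + 10
2g' - 2 = -10 + 10 = 0
2g' = 2
g' = 1

1


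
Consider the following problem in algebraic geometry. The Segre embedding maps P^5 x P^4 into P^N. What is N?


The Segre embedding maps P^m x P^n into P^N via
all products of coordinates from each factor.
N = (m+1)(n+1) - 1
N = (5+1)(4+1) - 1
N = 6*5 - 1
N = 30 - 1 = 29

29


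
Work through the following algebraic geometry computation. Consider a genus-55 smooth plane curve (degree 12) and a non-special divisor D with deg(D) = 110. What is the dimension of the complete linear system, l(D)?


First, compute the genus of a smooth plane curve of degree 12:
g = (d-1)(d-2)/2 = (12-1)(12-2)/2 = 55
For a non-special divisor D (i.e., h^1(D) = 0), Riemann-Roch gives:
l(D) = deg(D) - g + 1
Since deg(D) = 110 >= 2g - 1 = 109, D is non-special.
l(D) = 110 - 55 + 1 = 56

56


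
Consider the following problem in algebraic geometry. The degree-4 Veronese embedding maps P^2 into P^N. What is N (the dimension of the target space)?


The Veronese embedding v_d: P^n -> P^N maps each point to all
degree-d monomials in n+1 homogeneous coordinates.
N = C(n+d, d) - 1
N = C(2+4, 4) - 1
N = C(6, 4) - 1
C(6, 4) = 15
N = 15 - 1 = 14

14


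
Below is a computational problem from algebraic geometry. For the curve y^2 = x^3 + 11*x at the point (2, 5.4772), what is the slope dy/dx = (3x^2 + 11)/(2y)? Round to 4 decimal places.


Using implicit differentiation of y^2 = x^3 + 11*x:
2y * dy/dx = 3x^2 + 11
dy/dx = (3x^2 + 11)/(2y)
Numerator: 3*2^2 + 11 = 23
Denominator: 2*5.4772 = 10.9544
dy/dx = 23/10.9544 = 2.0996

2.0996


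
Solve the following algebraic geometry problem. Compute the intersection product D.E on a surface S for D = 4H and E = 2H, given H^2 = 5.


Using bilinearity of the intersection pairing on a surface S:
(aH).(bH) = ab * (H.H)
We have H^2 = 5.
D.E = (4H).(2H) = 4*2*5
= 8*5
= 40

40


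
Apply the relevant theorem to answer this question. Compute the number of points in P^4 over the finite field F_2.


P^4(F_2) has (q^(n+1) - 1)/(q - 1) points.
= 2^4 + 2^3 + 2^2 + 2^1 + 2^0
= 16 + 8 + 4 + 2 + 1
= 31

31


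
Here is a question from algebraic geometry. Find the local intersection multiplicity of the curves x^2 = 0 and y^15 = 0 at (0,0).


The intersection multiplicity of V(x^a) and V(y^b) at the origin is:
I(O; V(x^2), V(y^15)) = dim_k(k[x,y]/(x^2, y^15))
A basis for k[x,y]/(x^2, y^15) is the set of monomials x^i * y^j
where 0 <= i < 2 and 0 <= j < 15.
The number of such monomials is 2 * 15 = 30

30


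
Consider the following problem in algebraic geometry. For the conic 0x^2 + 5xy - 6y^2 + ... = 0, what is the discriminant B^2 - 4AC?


The discriminant of a conic Ax^2 + Bxy + Cy^2 + ... = 0 is B^2 - 4AC.
B^2 = 5^2 = 25
4AC = 4*0*(-6) = 0
Discriminant = 25 + 0 = 25

25


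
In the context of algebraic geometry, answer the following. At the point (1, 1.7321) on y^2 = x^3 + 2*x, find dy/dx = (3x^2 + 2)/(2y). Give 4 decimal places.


Using implicit differentiation of y^2 = x^3 + 2*x:
2y * dy/dx = 3x^2 + 2
dy/dx = (3x^2 + 2)/(2y)
Numerator: 3*1^2 + 2 = 5
Denominator: 2*1.7321 = 3.4642
dy/dx = 5/3.4642 = 1.4433

1.4433


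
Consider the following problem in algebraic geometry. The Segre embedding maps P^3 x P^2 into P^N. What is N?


The Segre embedding maps P^m x P^n into P^N via
all products of coordinates from each factor.
N = (m+1)(n+1) - 1
N = (3+1)(2+1) - 1
N = 4*3 - 1
N = 12 - 1 = 11

11


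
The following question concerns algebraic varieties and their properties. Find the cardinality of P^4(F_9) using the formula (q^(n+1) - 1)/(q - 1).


P^4(F_9) has (q^(n+1) - 1)/(q - 1) points.
= 9^4 + 9^3 + 9^2 + 9^1 + 9^0
= 6561 + 729 + 81 + 9 + 1
= 7381

7381


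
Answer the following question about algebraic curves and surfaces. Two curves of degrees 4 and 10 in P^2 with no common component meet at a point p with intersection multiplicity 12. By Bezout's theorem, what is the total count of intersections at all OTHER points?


By Bezout's theorem, the total intersection number is d1 * d2.
Total = 4 * 10 = 40
Intersection multiplicity at p = 12
Remaining intersections = 40 - 12 = 28

28


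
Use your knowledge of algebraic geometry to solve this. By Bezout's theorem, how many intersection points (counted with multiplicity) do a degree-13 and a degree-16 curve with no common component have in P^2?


Bezout's theorem states the intersection count equals the product of degrees.
Intersection count = 13 * 16 = 208

208


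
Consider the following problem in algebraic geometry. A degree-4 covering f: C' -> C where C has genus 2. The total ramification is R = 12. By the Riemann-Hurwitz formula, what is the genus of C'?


Riemann-Hurwitz formula: 2g' - 2 = d(2g - 2) + R
Given: d = 4, g = 2, R = 12
2g' - 2 = 4*(2*2 - 2) + 12
2g' - 2 = 4*2 + 12
2g' - 2 = 8 + 12 = 20
2g' = 22
g' = 11

11


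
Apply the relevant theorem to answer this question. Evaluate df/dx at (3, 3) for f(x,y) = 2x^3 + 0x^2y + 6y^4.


df/dx = 3*2*x^2 + 2*0*x^1*y
At (3,3): 3*2*3^2 + 2*0*3^1*3
= 54 + 0
= 54

54


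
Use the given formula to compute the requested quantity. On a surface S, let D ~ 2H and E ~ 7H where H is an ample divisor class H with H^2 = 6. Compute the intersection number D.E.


Using bilinearity of the intersection pairing on a surface S:
(aH).(bH) = ab * (H.H)
We have H^2 = 6.
D.E = (2H).(7H) = 2*7*6
= 14*6
= 84

84


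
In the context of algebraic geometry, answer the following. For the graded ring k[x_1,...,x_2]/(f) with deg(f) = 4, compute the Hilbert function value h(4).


For R = k[x_1,...,x_n]/(f) with f homogeneous of degree e:
The Hilbert series is (1 - t^e)/(1 - t)^n.
So h(d) = C(d+n-1, n-1) - C(d-e+n-1, n-1) for d >= e.
With n=2, e=4, d=4:
C(4+2-1, 2-1) = C(5, 1) = 5
C(4-4+2-1, 2-1) = C(1, 1) = 1
h(4) = 5 - 1 = 4

4


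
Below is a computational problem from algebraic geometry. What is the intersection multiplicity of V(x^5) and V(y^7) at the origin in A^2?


The intersection multiplicity of V(x^a) and V(y^b) at the origin is:
I(O; V(x^5), V(y^7)) = dim_k(k[x,y]/(x^5, y^7))
A basis for k[x,y]/(x^5, y^7) is the set of monomials x^i * y^j
where 0 <= i < 5 and 0 <= j < 7.
The number of such monomials is 5 * 7 = 35

35


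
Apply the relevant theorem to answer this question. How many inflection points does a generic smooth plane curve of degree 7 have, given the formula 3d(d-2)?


For a general smooth plane curve C of degree d, the inflection points are
the intersection of C with its Hessian curve, which has degree 3(d-2).
By Bezout, the total intersection number is d * 3(d-2) = 7 * 15 = 105.
For a general curve every flex is ordinary, so each contributes
multiplicity 1 to C·Hess(C), and the number of distinct inflection
points is 3d(d-2).
Inflection points = 3*7*(7-2) = 3*7*5 = 105

105


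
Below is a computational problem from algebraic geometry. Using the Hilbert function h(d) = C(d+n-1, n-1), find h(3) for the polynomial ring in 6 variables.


The Hilbert function for the polynomial ring in 6 variables is:
h(d) = C(d+n-1, n-1)
h(3) = C(3+6-1, 6-1) = C(8, 5)
= 8! / (5! * 3!)
= 56

56


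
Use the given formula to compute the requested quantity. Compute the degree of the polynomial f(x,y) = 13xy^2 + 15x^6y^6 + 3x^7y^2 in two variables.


Examine each term for its total degree (sum of exponents).
  Term '13xy^2' has total degree 1+2 = 3.
  Term '15x^6y^6' has total degree 6+6 = 12.
  Term '3x^7y^2' has total degree 7+2 = 9.
The maximum total degree among all terms is 12.

12


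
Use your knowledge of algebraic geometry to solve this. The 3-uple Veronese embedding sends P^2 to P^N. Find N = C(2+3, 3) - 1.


The Veronese embedding v_d: P^n -> P^N maps each point to all
degree-d monomials in n+1 homogeneous coordinates.
N = C(n+d, d) - 1
N = C(2+3, 3) - 1
N = C(5, 3) - 1
C(5, 3) = 10
N = 10 - 1 = 9

9


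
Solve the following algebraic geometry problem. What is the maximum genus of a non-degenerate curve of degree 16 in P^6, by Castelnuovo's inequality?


Castelnuovo's bound: write d - 1 = m(r-1) + epsilon with 0 <= epsilon < r-1.
d - 1 = 16 - 1 = 15
r - 1 = 6 - 1 = 5
15 = 3*5 + 0, so m = 3, epsilon = 0
pi(d, r) = m(m-1)(r-1)/2 + m*epsilon
= 3*2*5/2 + 3*0
= 30/2 + 0
= 15 + 0 = 15

15


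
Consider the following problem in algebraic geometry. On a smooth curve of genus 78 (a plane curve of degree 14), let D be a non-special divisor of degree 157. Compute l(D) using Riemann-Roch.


First, compute the genus of a smooth plane curve of degree 14:
g = (d-1)(d-2)/2 = (14-1)(14-2)/2 = 78
For a non-special divisor D (i.e., h^1(D) = 0), Riemann-Roch gives:
l(D) = deg(D) - g + 1
Since deg(D) = 157 >= 2g - 1 = 155, D is non-special.
l(D) = 157 - 78 + 1 = 80

80


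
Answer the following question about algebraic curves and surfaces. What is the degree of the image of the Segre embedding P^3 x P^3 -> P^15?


The degree of the Segre variety P^3 x P^3 is C(m+n, m).
= C(6, 3)
= 20

20


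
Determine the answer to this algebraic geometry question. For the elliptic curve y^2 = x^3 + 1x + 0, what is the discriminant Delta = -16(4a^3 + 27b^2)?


Compute each component:
4a^3 = 4*1^3 = 4*1 = 4
27b^2 = 27*0^2 = 27*0 = 0
4a^3 + 27b^2 = 4 + 0 = 4
Delta = -16*4 = -64

-64


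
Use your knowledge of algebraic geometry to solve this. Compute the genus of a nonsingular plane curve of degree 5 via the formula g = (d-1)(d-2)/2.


Using the genus formula for smooth plane curves:
g = (d-1)(d-2)/2
g = (5-1)(5-2)/2
g = 4*3/2
g = 12/2 = 6

6


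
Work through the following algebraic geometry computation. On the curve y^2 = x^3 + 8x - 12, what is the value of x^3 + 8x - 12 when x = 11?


Compute x^3 + 8x - 12 at x = 11:
x^3 = 11^3 = 1331
8*x = 8*11 = 88
Sum: 1331 + 88 - 12 = 1407

1407


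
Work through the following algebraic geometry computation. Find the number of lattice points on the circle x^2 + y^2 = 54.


Systematically check integer values of x where x^2 <= 54.
For each valid x, check if 54 - x^2 is a perfect square.
Total integer solutions found: 0

0


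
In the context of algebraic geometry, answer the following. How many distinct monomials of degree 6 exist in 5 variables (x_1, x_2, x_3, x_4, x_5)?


The number of degree-6 monomials in 5 variables is C(d+n-1, n-1).
= C(6+5-1, 5-1) = C(10, 4)
= 210

210


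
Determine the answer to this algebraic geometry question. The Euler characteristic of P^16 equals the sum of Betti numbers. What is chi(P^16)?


The complex projective space P^16 has one cell in each even real dimension 0, 2, ..., 32.
The cohomology groups are H^{2k}(P^16) = Z for k = 0,...,16, and 0 otherwise.
Euler characteristic = sum of Betti numbers = 1 per even-dimensional cohomology group.
chi(P^16) = 16 + 1 = 17

17


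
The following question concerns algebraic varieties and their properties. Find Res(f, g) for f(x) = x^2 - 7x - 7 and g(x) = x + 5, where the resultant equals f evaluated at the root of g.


For Res(f, x - c), we evaluate f at x = c.
f(-5) = (-5)^2 - 7*(-5) - 7
= 25 + 35 - 7
= 60 - 7 = 53
Res(f, g) = 53

53


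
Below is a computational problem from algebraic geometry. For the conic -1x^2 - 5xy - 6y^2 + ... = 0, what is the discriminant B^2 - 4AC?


The discriminant of a conic Ax^2 + Bxy + Cy^2 + ... = 0 is B^2 - 4AC.
B^2 = (-5)^2 = 25
4AC = 4*(-1)*(-6) = 24
Discriminant = 25 - 24 = 1

1


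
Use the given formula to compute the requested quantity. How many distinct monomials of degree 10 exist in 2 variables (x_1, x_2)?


The number of degree-10 monomials in 2 variables is C(d+n-1, n-1).
= C(10+2-1, 2-1) = C(11, 1)
= 11

11


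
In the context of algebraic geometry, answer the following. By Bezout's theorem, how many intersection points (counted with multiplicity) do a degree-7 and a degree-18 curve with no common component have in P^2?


Bezout's theorem states the intersection count equals the product of degrees.
Intersection count = 7 * 18 = 126

126


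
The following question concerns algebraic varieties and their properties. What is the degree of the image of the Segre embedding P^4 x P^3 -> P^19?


The degree of the Segre variety P^4 x P^3 is C(m+n, m).
= C(7, 4)
= 35

35


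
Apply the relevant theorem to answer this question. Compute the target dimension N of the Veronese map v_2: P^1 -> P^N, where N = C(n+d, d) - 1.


The Veronese embedding v_d: P^n -> P^N maps each point to all
degree-d monomials in n+1 homogeneous coordinates.
N = C(n+d, d) - 1
N = C(1+2, 2) - 1
N = C(3, 2) - 1
C(3, 2) = 3
N = 3 - 1 = 2

2


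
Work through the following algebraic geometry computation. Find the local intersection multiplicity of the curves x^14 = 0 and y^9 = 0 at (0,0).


The intersection multiplicity of V(x^a) and V(y^b) at the origin is:
I(O; V(x^14), V(y^9)) = dim_k(k[x,y]/(x^14, y^9))
A basis for k[x,y]/(x^14, y^9) is the set of monomials x^i * y^j
where 0 <= i < 14 and 0 <= j < 9.
The number of such monomials is 14 * 9 = 126

126


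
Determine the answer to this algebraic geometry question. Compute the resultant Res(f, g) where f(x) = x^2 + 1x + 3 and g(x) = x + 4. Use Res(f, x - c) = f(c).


For Res(f, x - c), we evaluate f at x = c.
f(-4) = (-4)^2 + 1*(-4) + 3
= 16 - 4 + 3
= 12 + 3 = 15
Res(f, g) = 15

15


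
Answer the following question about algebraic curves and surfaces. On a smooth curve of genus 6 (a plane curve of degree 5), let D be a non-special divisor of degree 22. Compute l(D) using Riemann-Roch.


First, compute the genus of a smooth plane curve of degree 5:
g = (d-1)(d-2)/2 = (5-1)(5-2)/2 = 6
For a non-special divisor D (i.e., h^1(D) = 0), Riemann-Roch gives:
l(D) = deg(D) - g + 1
Since deg(D) = 22 >= 2g - 1 = 11, D is non-special.
l(D) = 22 - 6 + 1 = 17

17


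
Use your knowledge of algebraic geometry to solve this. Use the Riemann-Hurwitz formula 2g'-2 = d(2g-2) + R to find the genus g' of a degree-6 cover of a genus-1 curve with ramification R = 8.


Riemann-Hurwitz formula: 2g' - 2 = d(2g - 2) + R
Given: d = 6, g = 1, R = 8
2g' - 2 = 6*(2*1 - 2) + 8
2g' - 2 = 6*0 + 8
2g' - 2 = 0 + 8 = 8
2g' = 10
g' = 5

5


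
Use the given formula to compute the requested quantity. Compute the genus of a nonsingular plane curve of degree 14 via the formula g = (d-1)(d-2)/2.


Using the genus formula for smooth plane curves:
g = (d-1)(d-2)/2
g = (14-1)(14-2)/2
g = 13*12/2
g = 156/2 = 78

78


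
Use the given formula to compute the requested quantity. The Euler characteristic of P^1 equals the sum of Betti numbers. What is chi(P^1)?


The complex projective space P^1 has one cell in each even real dimension 0, 2, ..., 2.
The cohomology groups are H^{2k}(P^1) = Z for k = 0,...,1, and 0 otherwise.
Euler characteristic = sum of Betti numbers = 1 per even-dimensional cohomology group.
chi(P^1) = 1 + 1 = 2

2


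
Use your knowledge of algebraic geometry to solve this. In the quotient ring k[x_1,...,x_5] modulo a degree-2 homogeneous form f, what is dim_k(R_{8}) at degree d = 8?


For R = k[x_1,...,x_n]/(f) with f homogeneous of degree e:
The Hilbert series is (1 - t^e)/(1 - t)^n.
So h(d) = C(d+n-1, n-1) - C(d-e+n-1, n-1) for d >= e.
With n=5, e=2, d=8:
C(8+5-1, 5-1) = C(12, 4) = 495
C(8-2+5-1, 5-1) = C(10, 4) = 210
h(8) = 495 - 210 = 285

285


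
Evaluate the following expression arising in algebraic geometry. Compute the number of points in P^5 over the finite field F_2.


P^5(F_2) has (q^(n+1) - 1)/(q - 1) points.
= 2^5 + 2^4 + 2^3 + 2^2 + 2^1 + 2^0
= 32 + 16 + 8 + 4 + 2 + 1
= 63

63


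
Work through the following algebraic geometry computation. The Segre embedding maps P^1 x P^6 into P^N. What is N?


The Segre embedding maps P^m x P^n into P^N via
all products of coordinates from each factor.
N = (m+1)(n+1) - 1
N = (1+1)(6+1) - 1
N = 2*7 - 1
N = 14 - 1 = 13

13


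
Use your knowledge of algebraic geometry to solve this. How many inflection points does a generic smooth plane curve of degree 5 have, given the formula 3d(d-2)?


For a general smooth plane curve C of degree d, the inflection points are
the intersection of C with its Hessian curve, which has degree 3(d-2).
By Bezout, the total intersection number is d * 3(d-2) = 5 * 9 = 45.
For a general curve every flex is ordinary, so each contributes
multiplicity 1 to C·Hess(C), and the number of distinct inflection
points is 3d(d-2).
Inflection points = 3*5*(5-2) = 3*5*3 = 45

45


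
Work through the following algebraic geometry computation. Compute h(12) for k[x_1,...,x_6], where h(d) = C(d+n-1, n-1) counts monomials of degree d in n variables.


The Hilbert function for the polynomial ring in 6 variables is:
h(d) = C(d+n-1, n-1)
h(12) = C(12+6-1, 6-1) = C(17, 5)
= 17! / (5! * 12!)
= 6188

6188


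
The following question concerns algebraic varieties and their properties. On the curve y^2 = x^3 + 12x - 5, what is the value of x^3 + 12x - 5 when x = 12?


Compute x^3 + 12x - 5 at x = 12:
x^3 = 12^3 = 1728
12*x = 12*12 = 144
Sum: 1728 + 144 - 5 = 1867

1867


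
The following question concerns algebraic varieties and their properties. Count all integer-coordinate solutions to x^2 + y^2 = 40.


Systematically check integer values of x where x^2 <= 40.
For each valid x, check if 40 - x^2 is a perfect square.
x=2: 40 - 4 = 36, sqrt = 6 (valid)
x=6: 40 - 36 = 4, sqrt = 2 (valid)
Total integer solutions found: 8

8


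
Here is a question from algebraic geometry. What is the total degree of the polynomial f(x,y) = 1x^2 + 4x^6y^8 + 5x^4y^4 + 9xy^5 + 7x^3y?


Examine each term for its total degree (sum of exponents).
  Term '1x^2' has total degree 2+0 = 2.
  Term '4x^6y^8' has total degree 6+8 = 14.
  Term '5x^4y^4' has total degree 4+4 = 8.
  Term '9xy^5' has total degree 1+5 = 6.
  Term '7x^3y' has total degree 3+1 = 4.
The maximum total degree among all terms is 14.

14
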